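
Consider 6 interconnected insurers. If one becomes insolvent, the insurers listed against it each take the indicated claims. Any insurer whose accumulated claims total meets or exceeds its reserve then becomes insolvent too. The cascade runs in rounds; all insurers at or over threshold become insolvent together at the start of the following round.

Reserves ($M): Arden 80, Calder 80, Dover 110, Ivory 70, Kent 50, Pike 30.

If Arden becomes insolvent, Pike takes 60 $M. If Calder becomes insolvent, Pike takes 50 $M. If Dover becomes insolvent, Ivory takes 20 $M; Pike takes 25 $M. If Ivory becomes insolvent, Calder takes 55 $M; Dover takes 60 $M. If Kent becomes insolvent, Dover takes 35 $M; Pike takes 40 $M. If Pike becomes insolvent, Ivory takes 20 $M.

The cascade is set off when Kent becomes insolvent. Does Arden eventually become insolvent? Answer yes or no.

no

Round 1 — Kent becomes insolvent (initial).
  Dover: +35 → 35 < 110
  Pike: +40 → 40 ≥ 30
Round 2 — Pike becomes insolvent.
  Ivory: +20 → 20 < 70
No further insolvencies.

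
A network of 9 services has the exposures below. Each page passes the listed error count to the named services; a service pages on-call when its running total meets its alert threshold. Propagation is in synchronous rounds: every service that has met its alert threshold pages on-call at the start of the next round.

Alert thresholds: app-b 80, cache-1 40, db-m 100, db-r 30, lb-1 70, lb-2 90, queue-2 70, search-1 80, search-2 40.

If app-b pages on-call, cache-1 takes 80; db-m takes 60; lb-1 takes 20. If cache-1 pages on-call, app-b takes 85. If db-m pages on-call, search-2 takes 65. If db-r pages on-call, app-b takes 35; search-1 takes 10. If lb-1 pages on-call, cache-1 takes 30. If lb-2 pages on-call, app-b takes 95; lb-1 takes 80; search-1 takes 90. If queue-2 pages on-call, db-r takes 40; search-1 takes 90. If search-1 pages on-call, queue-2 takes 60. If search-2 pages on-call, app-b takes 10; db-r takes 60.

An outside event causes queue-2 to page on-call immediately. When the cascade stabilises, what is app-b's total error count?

35

Round 1 — queue-2 pages on-call (initial).
  db-r: +40 → 40 ≥ 30
  search-1: +90 → 90 ≥ 80
Round 2 — db-r, search-1 page on-call.
  app-b: +35 → 35 < 80
No further pages.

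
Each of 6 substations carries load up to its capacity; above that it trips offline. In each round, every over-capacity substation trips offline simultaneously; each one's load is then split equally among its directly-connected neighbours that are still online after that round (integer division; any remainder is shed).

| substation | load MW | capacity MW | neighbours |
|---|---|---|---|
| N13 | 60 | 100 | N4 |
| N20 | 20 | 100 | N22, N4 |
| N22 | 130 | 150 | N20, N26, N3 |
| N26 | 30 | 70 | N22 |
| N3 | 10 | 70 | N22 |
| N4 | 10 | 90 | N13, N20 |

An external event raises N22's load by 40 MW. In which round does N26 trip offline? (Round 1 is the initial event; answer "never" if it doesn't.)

Round 1 — N22 at 170 > 150. N22 trips offline.
  N22 sheds 170 MW to N20, N26, N3: 56 each (2 lost).
    N20: 20+56 = 76 ≤ 100
    N26: 30+56 = 86 > 70
    N3: 10+56 = 66 ≤ 70
Round 2 — N26 trips offline.
  N26 sheds 86 MW: no online neighbours, lost.
No further trips.

2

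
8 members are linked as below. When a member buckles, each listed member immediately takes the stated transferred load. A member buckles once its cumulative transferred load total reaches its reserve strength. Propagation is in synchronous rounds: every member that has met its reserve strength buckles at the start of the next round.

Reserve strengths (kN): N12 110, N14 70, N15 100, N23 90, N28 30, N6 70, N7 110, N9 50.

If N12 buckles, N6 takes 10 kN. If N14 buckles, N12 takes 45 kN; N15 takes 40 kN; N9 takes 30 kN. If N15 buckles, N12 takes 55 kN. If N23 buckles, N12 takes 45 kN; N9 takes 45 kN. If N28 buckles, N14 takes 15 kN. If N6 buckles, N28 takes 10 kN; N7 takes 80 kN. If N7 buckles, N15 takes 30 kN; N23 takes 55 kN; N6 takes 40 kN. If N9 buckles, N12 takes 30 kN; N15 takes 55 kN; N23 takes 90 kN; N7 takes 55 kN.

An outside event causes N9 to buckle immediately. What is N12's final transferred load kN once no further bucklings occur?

Round 1 — N9 buckles (initial).
  N12: +30 → 30 < 110
  N15: +55 → 55 < 100
  N23: +90 → 90 ≥ 90
  N7: +55 → 55 < 110
Round 2 — N23 buckles.
  N12: +45 → 75 < 110
No further bucklings.

75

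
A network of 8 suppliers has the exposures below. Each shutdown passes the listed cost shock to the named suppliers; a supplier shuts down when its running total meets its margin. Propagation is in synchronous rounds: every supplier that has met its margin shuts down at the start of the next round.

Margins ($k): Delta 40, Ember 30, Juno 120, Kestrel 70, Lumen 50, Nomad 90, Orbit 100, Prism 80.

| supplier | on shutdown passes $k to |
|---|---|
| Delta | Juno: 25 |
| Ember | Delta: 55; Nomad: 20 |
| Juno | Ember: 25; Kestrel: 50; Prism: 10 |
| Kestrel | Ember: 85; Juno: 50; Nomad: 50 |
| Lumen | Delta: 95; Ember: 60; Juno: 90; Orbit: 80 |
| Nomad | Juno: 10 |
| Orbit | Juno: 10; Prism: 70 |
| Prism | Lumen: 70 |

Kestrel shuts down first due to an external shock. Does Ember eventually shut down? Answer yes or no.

Round 1 — Kestrel shuts down (initial).
  Ember: +85 → 85 ≥ 30
  Juno: +50 → 50 < 120
  Nomad: +50 → 50 < 90
Round 2 — Ember shuts down.
  Delta: +55 → 55 ≥ 40
  Nomad: +20 → 70 < 90
Round 3 — Delta shuts down.
  Juno: +25 → 75 < 120
No further shutdowns.

yes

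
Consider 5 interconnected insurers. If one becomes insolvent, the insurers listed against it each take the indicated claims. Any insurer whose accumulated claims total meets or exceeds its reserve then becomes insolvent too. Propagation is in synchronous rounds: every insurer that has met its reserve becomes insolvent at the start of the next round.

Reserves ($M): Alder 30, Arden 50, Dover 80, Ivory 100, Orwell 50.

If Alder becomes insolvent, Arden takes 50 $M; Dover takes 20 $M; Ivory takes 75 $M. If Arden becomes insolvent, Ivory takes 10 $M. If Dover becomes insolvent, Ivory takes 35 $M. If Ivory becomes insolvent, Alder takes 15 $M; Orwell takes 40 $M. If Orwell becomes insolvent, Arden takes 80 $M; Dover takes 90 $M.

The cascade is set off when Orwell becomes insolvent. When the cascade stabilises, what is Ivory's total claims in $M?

45

Round 1 — Orwell becomes insolvent (initial).
  Arden: +80 → 80 ≥ 50
  Dover: +90 → 90 ≥ 80
Round 2 — Arden, Dover become insolvent.
  Ivory: +10+35 → 45 < 100
No further insolvencies.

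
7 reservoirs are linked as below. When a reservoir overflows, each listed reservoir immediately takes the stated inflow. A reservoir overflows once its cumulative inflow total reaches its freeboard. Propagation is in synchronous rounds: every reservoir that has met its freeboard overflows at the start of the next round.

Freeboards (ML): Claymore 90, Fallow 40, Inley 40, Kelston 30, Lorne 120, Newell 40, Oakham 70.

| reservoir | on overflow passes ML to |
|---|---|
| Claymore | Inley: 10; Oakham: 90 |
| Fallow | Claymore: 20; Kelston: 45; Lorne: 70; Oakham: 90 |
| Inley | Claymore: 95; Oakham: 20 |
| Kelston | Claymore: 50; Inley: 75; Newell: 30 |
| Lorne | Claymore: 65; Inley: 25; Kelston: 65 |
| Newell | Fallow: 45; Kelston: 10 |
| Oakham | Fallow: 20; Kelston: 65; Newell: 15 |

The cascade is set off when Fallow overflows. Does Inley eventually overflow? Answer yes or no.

Round 1 — Fallow overflows (initial).
  Claymore: +20 → 20 < 90
  Kelston: +45 → 45 ≥ 30
  Lorne: +70 → 70 < 120
  Oakham: +90 → 90 ≥ 70
Round 2 — Kelston, Oakham overflow.
  Claymore: +50 → 70 < 90
  Inley: +75 → 75 ≥ 40
  Newell: +30+15 → 45 ≥ 40
Round 3 — Inley, Newell overflow.
  Claymore: +95 → 165 ≥ 90
Round 4 — Claymore overflows.
No further overflows.

yes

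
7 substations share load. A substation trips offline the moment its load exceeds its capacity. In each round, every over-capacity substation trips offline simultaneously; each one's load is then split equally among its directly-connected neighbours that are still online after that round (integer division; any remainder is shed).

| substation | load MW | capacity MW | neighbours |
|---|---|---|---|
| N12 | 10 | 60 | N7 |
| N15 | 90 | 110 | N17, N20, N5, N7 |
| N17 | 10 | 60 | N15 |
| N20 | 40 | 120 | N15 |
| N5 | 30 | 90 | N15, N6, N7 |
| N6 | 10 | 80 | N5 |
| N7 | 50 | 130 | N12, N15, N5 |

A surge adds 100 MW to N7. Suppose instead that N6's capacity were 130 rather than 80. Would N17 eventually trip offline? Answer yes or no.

no

With N6's capacity at 130:
Round 1 — N7 at 150 > 130. N7 trips offline.
  N7 sheds 150 MW to N12, N15, N5: 50 each.
    N12: 10+50 = 60 ≤ 60
    N15: 90+50 = 140 > 110
    N5: 30+50 = 80 ≤ 90
Round 2 — N15 trips offline.
  N15 sheds 140 MW to N17, N20, N5: 46 each (2 lost).
    N17: 10+46 = 56 ≤ 60
    N20: 40+46 = 86 ≤ 120
    N5: 80+46 = 126 > 90
Round 3 — N5 trips offline.
  N5 sheds 126 MW to N6: 126 each.
    N6: 10+126 = 136 > 130
Round 4 — N6 trips offline.
  N6 sheds 136 MW: no online neighbours, lost.
No further trips.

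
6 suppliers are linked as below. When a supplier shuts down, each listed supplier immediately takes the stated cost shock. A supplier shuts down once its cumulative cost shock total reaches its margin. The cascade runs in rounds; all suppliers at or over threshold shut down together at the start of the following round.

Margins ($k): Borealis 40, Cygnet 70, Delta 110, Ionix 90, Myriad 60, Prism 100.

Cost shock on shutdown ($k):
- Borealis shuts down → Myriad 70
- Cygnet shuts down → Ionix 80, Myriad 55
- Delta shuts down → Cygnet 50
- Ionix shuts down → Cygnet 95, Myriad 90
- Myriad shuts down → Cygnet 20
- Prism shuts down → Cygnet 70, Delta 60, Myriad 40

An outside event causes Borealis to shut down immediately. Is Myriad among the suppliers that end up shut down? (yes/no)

yes

Round 1 — Borealis shuts down (initial).
  Myriad: +70 → 70 ≥ 60
Round 2 — Myriad shuts down.
  Cygnet: +20 → 20 < 70
No further shutdowns.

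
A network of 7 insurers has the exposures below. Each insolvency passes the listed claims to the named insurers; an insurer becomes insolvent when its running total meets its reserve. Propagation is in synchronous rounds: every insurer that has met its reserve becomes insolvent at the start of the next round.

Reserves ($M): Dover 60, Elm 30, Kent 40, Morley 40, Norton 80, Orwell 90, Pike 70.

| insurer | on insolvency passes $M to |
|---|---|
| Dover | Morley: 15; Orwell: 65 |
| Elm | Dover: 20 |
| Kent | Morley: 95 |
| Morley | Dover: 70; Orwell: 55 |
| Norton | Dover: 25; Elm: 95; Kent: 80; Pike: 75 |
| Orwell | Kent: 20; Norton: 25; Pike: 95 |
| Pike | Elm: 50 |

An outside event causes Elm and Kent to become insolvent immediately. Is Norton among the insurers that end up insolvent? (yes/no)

Round 1 — Elm, Kent become insolvent (initial).
  Dover: +20 → 20 < 60
  Morley: +95 → 95 ≥ 40
Round 2 — Morley becomes insolvent.
  Dover: +70 → 90 ≥ 60
  Orwell: +55 → 55 < 90
Round 3 — Dover becomes insolvent.
  Orwell: +65 → 120 ≥ 90
Round 4 — Orwell becomes insolvent.
  Norton: +25 → 25 < 80
  Pike: +95 → 95 ≥ 70
Round 5 — Pike becomes insolvent.
No further insolvencies.

no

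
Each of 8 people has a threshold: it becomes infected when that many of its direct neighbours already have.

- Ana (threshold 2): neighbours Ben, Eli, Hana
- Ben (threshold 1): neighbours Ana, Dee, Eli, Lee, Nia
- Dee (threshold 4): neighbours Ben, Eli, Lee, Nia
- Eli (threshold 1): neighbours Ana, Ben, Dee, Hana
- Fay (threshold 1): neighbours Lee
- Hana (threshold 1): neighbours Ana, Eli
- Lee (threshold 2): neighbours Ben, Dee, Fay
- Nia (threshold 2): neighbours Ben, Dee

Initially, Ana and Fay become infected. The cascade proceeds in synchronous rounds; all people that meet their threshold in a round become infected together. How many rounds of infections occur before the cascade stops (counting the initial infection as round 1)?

3

Round 1 — Ana, Fay become infected (initial).
Round 2 — checking thresholds:
  Ben: 1 of 5 neighbours ≥ 1, becomes infected.
  Eli: 1 of 4 neighbours ≥ 1, becomes infected.
  Hana: 1 of 2 neighbours ≥ 1, becomes infected.
  Lee: 1 of 3 neighbours < 2, holds.
Round 3 — checking thresholds:
  Dee: 2 of 4 neighbours < 4, holds.
  Lee: 2 of 3 neighbours ≥ 2, becomes infected.
  Nia: 1 of 2 neighbours < 2, holds.
Round 4 — no new infections; cascade stops.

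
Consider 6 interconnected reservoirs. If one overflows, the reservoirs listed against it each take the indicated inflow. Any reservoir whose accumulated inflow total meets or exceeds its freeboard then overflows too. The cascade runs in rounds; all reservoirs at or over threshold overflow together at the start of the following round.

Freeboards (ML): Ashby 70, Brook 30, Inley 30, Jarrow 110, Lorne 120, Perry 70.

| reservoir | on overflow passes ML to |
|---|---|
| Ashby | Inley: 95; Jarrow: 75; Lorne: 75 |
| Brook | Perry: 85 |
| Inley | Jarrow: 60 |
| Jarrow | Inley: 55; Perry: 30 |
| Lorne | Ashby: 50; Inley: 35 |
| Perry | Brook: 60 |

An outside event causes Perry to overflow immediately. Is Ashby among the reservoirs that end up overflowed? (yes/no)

no

Round 1 — Perry overflows (initial).
  Brook: +60 → 60 ≥ 30
Round 2 — Brook overflows.
No further overflows.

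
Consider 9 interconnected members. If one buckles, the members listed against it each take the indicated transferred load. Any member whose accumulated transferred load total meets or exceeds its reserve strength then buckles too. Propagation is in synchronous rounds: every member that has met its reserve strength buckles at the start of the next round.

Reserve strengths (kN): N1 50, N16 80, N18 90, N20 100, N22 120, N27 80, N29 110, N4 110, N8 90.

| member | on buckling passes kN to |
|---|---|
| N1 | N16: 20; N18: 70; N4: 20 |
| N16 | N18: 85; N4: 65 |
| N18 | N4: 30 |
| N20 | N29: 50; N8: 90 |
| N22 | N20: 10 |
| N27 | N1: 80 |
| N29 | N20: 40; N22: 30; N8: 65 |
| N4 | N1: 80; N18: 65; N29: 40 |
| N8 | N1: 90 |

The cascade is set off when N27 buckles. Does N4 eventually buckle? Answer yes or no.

Round 1 — N27 buckles (initial).
  N1: +80 → 80 ≥ 50
Round 2 — N1 buckles.
  N16: +20 → 20 < 80
  N18: +70 → 70 < 90
  N4: +20 → 20 < 110
No further bucklings.

no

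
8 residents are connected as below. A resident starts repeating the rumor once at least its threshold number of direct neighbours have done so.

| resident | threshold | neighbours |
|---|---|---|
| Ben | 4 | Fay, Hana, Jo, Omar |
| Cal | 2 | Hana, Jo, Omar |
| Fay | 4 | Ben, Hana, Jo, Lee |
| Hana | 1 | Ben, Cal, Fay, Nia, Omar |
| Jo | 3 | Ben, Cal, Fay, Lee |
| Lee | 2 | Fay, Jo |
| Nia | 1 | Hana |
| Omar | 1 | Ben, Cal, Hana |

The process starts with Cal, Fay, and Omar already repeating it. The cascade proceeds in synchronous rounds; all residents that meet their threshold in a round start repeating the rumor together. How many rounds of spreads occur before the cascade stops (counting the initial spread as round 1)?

3

Round 1 — Cal, Fay, Omar start repeating the rumor (initial).
Round 2 — checking thresholds:
  Ben: 2 of 4 neighbours < 4, not yet.
  Hana: 3 of 5 neighbours ≥ 1, starts repeating the rumor.
  Jo: 2 of 4 neighbours < 3, not yet.
  Lee: 1 of 2 neighbours < 2, not yet.
Round 3 — checking thresholds:
  Ben: 3 of 4 neighbours < 4, not yet.
  Jo: 2 of 4 neighbours < 3, not yet.
  Lee: 1 of 2 neighbours < 2, not yet.
  Nia: 1 of 1 neighbours ≥ 1, starts repeating the rumor.
Round 4 — no new spreads; cascade stops.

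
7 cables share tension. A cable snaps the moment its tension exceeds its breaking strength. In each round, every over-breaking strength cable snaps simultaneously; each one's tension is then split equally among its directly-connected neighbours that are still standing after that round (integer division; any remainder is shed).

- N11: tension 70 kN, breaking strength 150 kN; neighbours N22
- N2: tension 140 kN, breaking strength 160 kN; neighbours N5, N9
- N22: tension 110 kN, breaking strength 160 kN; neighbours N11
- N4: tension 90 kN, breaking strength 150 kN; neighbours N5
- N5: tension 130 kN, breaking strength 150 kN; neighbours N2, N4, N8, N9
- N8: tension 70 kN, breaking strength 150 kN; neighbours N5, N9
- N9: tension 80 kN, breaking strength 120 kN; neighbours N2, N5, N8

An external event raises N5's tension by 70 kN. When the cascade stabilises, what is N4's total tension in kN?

140

Round 1 — N5 at 200 > 150. N5 snaps.
  N5 sheds 200 kN to N2, N4, N8, N9: 50 each.
    N2: 140+50 = 190 > 160
    N4: 90+50 = 140 ≤ 150
    N8: 70+50 = 120 ≤ 150
    N9: 80+50 = 130 > 120
Round 2 — N2, N9 snap.
  N2 sheds 190 kN: no online neighbours, lost.
  N9 sheds 130 kN to N8: 130 each.
    N8: 120+130 = 250 > 150
Round 3 — N8 snaps.
  N8 sheds 250 kN: no online neighbours, lost.
No further breaks.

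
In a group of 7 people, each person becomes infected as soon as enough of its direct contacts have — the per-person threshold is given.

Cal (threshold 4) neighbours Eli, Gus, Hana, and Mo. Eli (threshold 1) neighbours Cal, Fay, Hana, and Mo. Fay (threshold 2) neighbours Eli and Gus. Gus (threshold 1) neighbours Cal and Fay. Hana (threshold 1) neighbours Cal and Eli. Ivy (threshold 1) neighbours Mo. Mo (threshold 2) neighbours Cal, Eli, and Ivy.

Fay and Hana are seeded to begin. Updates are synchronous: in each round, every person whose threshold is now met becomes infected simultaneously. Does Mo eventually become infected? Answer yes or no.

Round 1 — Fay, Hana become infected (initial).
Round 2 — checking thresholds:
  Cal: 1 of 4 neighbours < 4, holds.
  Eli: 2 of 4 neighbours ≥ 1, becomes infected.
  Gus: 1 of 2 neighbours ≥ 1, becomes infected.
Round 3 — no new infections; cascade stops.

no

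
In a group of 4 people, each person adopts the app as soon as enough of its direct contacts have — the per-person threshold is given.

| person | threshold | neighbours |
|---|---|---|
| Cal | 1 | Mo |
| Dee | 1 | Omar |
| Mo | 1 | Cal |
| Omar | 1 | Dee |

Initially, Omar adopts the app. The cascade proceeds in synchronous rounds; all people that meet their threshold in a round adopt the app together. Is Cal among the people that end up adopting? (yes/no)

Round 1 — Omar adopts the app (initial).
Round 2 — checking thresholds:
  Dee: 1 of 1 neighbours ≥ 1, adopts the app.
Round 3 — no new adoptions; cascade stops.

no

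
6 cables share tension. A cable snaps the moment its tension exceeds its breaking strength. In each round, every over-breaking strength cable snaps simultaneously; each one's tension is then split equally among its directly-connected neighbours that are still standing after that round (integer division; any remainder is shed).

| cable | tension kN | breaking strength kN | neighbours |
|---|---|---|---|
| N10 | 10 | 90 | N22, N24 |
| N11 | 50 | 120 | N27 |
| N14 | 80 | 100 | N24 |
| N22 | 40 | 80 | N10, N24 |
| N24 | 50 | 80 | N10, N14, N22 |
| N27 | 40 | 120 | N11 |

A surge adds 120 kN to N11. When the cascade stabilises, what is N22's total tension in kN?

40

Round 1 — N11 at 170 > 120. N11 snaps.
  N11 sheds 170 kN to N27: 170 each.
    N27: 40+170 = 210 > 120
Round 2 — N27 snaps.
  N27 sheds 210 kN: no online neighbours, lost.
No further breaks.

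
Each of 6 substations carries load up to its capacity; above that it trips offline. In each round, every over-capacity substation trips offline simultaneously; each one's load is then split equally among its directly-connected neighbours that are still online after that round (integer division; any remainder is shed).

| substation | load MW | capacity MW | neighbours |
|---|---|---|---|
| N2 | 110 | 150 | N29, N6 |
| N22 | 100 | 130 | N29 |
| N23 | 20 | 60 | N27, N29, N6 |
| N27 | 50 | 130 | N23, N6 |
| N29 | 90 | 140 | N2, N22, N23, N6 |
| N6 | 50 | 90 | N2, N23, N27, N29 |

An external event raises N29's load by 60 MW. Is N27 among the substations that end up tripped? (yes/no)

no

Round 1 — N29 at 150 > 140. N29 trips offline.
  N29 sheds 150 MW to N2, N22, N23, N6: 37 each (2 lost).
    N2: 110+37 = 147 ≤ 150
    N22: 100+37 = 137 > 130
    N23: 20+37 = 57 ≤ 60
    N6: 50+37 = 87 ≤ 90
Round 2 — N22 trips offline.
  N22 sheds 137 MW: no online neighbours, lost.
No further trips.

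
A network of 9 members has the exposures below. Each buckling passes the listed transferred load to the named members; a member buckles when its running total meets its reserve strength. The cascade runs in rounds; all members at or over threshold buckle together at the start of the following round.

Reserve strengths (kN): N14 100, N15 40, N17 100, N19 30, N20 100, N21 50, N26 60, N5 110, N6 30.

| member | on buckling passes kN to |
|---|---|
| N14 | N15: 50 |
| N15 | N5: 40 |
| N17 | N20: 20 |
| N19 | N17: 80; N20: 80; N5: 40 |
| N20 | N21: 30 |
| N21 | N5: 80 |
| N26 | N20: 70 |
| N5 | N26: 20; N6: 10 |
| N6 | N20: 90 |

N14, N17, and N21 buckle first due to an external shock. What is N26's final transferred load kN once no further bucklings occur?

Round 1 — N14, N17, N21 buckle (initial).
  N15: +50 → 50 ≥ 40
  N20: +20 → 20 < 100
  N5: +80 → 80 < 110
Round 2 — N15 buckles.
  N5: +40 → 120 ≥ 110
Round 3 — N5 buckles.
  N26: +20 → 20 < 60
  N6: +10 → 10 < 30
No further bucklings.

20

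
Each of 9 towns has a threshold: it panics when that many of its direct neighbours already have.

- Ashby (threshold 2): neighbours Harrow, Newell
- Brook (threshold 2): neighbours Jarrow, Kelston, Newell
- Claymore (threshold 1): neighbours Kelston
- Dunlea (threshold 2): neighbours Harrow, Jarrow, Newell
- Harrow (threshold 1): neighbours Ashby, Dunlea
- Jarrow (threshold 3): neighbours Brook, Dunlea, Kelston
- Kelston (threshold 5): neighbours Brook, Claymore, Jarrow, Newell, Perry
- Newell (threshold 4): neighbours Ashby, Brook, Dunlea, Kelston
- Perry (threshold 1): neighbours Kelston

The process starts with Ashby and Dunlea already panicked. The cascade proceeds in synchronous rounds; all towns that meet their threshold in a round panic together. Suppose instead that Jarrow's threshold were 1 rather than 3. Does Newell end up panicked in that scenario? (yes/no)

no

With Jarrow's threshold at 1:
Round 1 — Ashby, Dunlea panic (initial).
Round 2 — checking thresholds:
  Harrow: 2 of 2 neighbours ≥ 1, panics.
  Jarrow: 1 of 3 neighbours ≥ 1, panics.
  Newell: 2 of 4 neighbours < 4, not yet.
Round 3 — no new panics; cascade stops.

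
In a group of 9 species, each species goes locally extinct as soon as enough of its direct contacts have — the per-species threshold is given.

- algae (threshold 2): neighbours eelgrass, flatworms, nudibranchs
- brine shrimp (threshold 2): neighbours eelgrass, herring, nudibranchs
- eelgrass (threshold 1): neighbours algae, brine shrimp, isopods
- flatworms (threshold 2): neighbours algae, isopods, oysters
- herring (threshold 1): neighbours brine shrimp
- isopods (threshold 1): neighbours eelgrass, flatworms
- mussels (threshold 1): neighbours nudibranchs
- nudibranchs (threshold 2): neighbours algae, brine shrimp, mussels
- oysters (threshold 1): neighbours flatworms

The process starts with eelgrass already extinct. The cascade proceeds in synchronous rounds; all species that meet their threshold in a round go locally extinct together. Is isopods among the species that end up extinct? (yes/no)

Round 1 — eelgrass goes locally extinct (initial).
Round 2 — checking thresholds:
  algae: 1 of 3 neighbours < 2, not yet.
  brine shrimp: 1 of 3 neighbours < 2, not yet.
  isopods: 1 of 2 neighbours ≥ 1, goes locally extinct.
Round 3 — no new extinctions; cascade stops.

yes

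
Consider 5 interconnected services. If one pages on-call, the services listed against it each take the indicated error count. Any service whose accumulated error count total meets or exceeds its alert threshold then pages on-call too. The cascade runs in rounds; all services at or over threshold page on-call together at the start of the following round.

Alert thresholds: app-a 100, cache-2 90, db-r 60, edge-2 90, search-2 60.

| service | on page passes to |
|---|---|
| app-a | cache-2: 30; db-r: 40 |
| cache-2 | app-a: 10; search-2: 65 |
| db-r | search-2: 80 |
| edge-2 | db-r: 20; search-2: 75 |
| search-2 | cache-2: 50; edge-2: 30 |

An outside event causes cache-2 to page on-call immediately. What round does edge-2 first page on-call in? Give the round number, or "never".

Round 1 — cache-2 pages on-call (initial).
  app-a: +10 → 10 < 100
  search-2: +65 → 65 ≥ 60
Round 2 — search-2 pages on-call.
  edge-2: +30 → 30 < 90
No further pages.

never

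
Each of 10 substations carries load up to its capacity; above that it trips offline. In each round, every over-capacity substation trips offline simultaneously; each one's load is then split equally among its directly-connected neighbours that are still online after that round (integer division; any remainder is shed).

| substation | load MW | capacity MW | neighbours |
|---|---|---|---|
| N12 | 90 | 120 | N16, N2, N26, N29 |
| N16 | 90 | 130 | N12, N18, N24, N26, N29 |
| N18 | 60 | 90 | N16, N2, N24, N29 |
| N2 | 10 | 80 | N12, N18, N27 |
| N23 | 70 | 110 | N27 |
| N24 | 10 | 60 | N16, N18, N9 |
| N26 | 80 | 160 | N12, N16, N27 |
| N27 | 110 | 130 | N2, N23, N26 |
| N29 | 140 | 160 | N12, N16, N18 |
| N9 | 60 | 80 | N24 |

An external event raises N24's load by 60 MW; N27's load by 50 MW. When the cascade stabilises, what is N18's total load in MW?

83

Round 1 — N24 at 70 > 60; N27 at 160 > 130. N24, N27 trip offline.
  N24 sheds 70 MW to N16, N18, N9: 23 each (1 lost).
    N16: 90+23 = 113 ≤ 130
    N18: 60+23 = 83 ≤ 90
    N9: 60+23 = 83 > 80
  N27 sheds 160 MW to N2, N23, N26: 53 each (1 lost).
    N2: 10+53 = 63 ≤ 80
    N23: 70+53 = 123 > 110
    N26: 80+53 = 133 ≤ 160
Round 2 — N23, N9 trip offline.
  N23 sheds 123 MW: no online neighbours, lost.
  N9 sheds 83 MW: no online neighbours, lost.
No further trips.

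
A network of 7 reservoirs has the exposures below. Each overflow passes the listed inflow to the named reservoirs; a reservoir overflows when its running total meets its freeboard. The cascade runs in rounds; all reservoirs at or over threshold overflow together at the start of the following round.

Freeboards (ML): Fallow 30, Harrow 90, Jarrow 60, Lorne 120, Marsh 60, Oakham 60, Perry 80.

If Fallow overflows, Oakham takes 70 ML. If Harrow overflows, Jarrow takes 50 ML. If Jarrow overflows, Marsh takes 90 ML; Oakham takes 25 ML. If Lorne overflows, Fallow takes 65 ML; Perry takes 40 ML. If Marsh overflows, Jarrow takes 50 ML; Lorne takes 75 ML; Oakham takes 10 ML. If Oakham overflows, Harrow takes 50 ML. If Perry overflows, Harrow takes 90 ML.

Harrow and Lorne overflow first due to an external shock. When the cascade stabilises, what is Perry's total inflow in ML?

40

Round 1 — Harrow, Lorne overflow (initial).
  Fallow: +65 → 65 ≥ 30
  Jarrow: +50 → 50 < 60
  Perry: +40 → 40 < 80
Round 2 — Fallow overflows.
  Oakham: +70 → 70 ≥ 60
Round 3 — Oakham overflows.
No further overflows.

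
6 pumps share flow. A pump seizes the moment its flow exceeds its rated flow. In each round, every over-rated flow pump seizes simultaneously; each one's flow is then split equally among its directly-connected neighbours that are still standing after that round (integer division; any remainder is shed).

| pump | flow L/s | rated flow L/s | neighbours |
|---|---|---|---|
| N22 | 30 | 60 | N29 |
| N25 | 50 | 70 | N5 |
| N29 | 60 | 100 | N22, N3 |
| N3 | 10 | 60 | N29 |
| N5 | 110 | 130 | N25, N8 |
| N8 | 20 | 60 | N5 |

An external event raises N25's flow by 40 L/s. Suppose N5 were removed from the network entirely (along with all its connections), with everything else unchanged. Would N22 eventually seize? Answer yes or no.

With N5 removed:
Round 1 — N25 at 90 > 70. N25 seizes.
  N25 sheds 90 L/s: no online neighbours, lost.
No further seizures.

no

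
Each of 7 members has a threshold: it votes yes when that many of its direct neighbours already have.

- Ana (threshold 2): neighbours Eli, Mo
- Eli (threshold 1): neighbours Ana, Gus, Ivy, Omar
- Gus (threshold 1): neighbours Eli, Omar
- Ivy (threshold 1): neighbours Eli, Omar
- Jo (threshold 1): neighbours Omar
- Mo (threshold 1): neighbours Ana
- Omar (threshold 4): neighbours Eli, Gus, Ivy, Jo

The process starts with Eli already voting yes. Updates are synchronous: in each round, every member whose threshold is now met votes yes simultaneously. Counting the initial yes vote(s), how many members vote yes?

Round 1 — Eli votes yes (initial).
Round 2 — checking thresholds:
  Ana: 1 of 2 neighbours < 2, holds.
  Gus: 1 of 2 neighbours ≥ 1, votes yes.
  Ivy: 1 of 2 neighbours ≥ 1, votes yes.
  Omar: 1 of 4 neighbours < 4, holds.
Round 3 — no new yes votes; cascade stops.

3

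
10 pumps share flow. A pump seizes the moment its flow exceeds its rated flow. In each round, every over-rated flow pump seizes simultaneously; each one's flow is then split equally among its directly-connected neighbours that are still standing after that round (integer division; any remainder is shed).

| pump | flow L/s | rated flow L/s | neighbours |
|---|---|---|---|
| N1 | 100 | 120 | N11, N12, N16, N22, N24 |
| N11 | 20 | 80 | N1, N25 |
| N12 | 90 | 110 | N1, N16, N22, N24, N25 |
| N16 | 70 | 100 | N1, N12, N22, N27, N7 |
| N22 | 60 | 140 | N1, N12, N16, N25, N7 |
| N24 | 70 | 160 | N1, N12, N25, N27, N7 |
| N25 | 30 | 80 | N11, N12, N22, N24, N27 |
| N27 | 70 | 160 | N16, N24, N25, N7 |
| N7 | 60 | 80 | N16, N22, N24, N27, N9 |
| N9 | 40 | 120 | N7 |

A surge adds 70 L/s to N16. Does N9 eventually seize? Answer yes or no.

Round 1 — N16 at 140 > 100. N16 seizes.
  N16 sheds 140 L/s to N1, N12, N22, N27, N7: 28 each.
    N1: 100+28 = 128 > 120
    N12: 90+28 = 118 > 110
    N22: 60+28 = 88 ≤ 140
    N27: 70+28 = 98 ≤ 160
    N7: 60+28 = 88 > 80
Round 2 — N1, N12, N7 seize.
  N1 sheds 128 L/s to N11, N22, N24: 42 each (2 lost).
    N11: 20+42 = 62 ≤ 80
    N22: 88+42 = 130 ≤ 140
    N24: 70+42 = 112 ≤ 160
  N12 sheds 118 L/s to N22, N24, N25: 39 each (1 lost).
    N22: 130+39 = 169 > 140
    N24: 112+39 = 151 ≤ 160
    N25: 30+39 = 69 ≤ 80
  N7 sheds 88 L/s to N22, N24, N27, N9: 22 each.
    N22: 169+22 = 191 > 140
    N24: 151+22 = 173 > 160
    N27: 98+22 = 120 ≤ 160
    N9: 40+22 = 62 ≤ 120
Round 3 — N22, N24 seize.
  N22 sheds 191 L/s to N25: 191 each.
    N25: 69+191 = 260 > 80
  N24 sheds 173 L/s to N25, N27: 86 each (1 lost).
    N25: 260+86 = 346 > 80
    N27: 120+86 = 206 > 160
Round 4 — N25, N27 seize.
  N25 sheds 346 L/s to N11: 346 each.
    N11: 62+346 = 408 > 80
  N27 sheds 206 L/s: no online neighbours, lost.
Round 5 — N11 seizes.
  N11 sheds 408 L/s: no online neighbours, lost.
No further seizures.

no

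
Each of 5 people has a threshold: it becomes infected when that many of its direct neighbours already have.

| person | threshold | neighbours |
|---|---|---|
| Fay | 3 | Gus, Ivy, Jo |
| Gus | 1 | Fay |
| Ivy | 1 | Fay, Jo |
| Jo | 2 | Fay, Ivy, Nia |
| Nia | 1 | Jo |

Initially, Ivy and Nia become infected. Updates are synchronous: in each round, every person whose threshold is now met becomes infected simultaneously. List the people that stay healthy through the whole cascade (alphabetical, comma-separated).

Round 1 — Ivy, Nia become infected (initial).
Round 2 — checking thresholds:
  Fay: 1 of 3 neighbours < 3, below threshold.
  Jo: 2 of 3 neighbours ≥ 2, becomes infected.
Round 3 — no new infections; cascade stops.

Fay, Gus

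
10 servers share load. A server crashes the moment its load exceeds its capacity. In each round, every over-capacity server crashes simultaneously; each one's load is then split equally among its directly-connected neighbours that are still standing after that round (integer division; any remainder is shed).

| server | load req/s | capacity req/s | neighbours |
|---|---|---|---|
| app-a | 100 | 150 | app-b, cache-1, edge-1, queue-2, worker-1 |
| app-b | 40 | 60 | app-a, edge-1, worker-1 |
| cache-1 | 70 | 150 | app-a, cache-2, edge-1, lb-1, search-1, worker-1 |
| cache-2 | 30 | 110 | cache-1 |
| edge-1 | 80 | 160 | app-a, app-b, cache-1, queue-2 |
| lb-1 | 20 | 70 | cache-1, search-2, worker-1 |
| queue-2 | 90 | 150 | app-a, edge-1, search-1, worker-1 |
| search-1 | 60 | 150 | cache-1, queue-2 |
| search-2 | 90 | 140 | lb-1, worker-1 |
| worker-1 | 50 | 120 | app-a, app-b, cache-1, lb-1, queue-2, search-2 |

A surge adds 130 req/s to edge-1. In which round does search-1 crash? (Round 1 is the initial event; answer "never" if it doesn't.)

4

Round 1 — edge-1 at 210 > 160. edge-1 crashes.
  edge-1 sheds 210 req/s to app-a, app-b, cache-1, queue-2: 52 each (2 lost).
    app-a: 100+52 = 152 > 150
    app-b: 40+52 = 92 > 60
    cache-1: 70+52 = 122 ≤ 150
    queue-2: 90+52 = 142 ≤ 150
Round 2 — app-a, app-b crash.
  app-a sheds 152 req/s to cache-1, queue-2, worker-1: 50 each (2 lost).
    cache-1: 122+50 = 172 > 150
    queue-2: 142+50 = 192 > 150
    worker-1: 50+50 = 100 ≤ 120
  app-b sheds 92 req/s to worker-1: 92 each.
    worker-1: 100+92 = 192 > 120
Round 3 — cache-1, queue-2, worker-1 crash.
  cache-1 sheds 172 req/s to cache-2, lb-1, search-1: 57 each (1 lost).
    cache-2: 30+57 = 87 ≤ 110
    lb-1: 20+57 = 77 > 70
    search-1: 60+57 = 117 ≤ 150
  queue-2 sheds 192 req/s to search-1: 192 each.
    search-1: 117+192 = 309 > 150
  worker-1 sheds 192 req/s to lb-1, search-2: 96 each.
    lb-1: 77+96 = 173 > 70
    search-2: 90+96 = 186 > 140
Round 4 — lb-1, search-1, search-2 crash.
  lb-1 sheds 173 req/s: no online neighbours, lost.
  search-1 sheds 309 req/s: no online neighbours, lost.
  search-2 sheds 186 req/s: no online neighbours, lost.
No further crashes.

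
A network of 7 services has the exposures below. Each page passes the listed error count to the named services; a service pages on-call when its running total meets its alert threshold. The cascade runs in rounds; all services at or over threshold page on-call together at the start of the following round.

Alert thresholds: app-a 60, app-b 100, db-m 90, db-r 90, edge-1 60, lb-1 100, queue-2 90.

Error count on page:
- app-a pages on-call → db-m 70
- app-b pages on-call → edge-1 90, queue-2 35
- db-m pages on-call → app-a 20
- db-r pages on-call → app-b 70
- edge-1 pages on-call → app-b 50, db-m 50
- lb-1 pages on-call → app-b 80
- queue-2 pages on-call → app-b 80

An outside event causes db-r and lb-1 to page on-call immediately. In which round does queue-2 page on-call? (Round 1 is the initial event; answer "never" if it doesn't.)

never

Round 1 — db-r, lb-1 page on-call (initial).
  app-b: +70+80 → 150 ≥ 100
Round 2 — app-b pages on-call.
  edge-1: +90 → 90 ≥ 60
  queue-2: +35 → 35 < 90
Round 3 — edge-1 pages on-call.
  db-m: +50 → 50 < 90
No further pages.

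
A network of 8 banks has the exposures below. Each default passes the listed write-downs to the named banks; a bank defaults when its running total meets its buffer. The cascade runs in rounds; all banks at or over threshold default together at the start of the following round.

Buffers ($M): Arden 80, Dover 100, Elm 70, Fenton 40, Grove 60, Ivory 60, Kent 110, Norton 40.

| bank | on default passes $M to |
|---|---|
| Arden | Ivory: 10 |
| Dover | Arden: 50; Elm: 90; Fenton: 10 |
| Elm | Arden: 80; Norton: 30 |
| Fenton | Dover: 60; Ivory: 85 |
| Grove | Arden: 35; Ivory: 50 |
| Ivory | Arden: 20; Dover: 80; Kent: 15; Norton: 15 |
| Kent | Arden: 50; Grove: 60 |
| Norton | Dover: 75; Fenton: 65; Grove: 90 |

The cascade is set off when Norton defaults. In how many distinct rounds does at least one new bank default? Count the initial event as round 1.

4

Round 1 — Norton defaults (initial).
  Dover: +75 → 75 < 100
  Fenton: +65 → 65 ≥ 40
  Grove: +90 → 90 ≥ 60
Round 2 — Fenton, Grove default.
  Arden: +35 → 35 < 80
  Dover: +60 → 135 ≥ 100
  Ivory: +85+50 → 135 ≥ 60
Round 3 — Dover, Ivory default.
  Arden: +50+20 → 105 ≥ 80
  Elm: +90 → 90 ≥ 70
  Kent: +15 → 15 < 110
Round 4 — Arden, Elm default.
No further defaults.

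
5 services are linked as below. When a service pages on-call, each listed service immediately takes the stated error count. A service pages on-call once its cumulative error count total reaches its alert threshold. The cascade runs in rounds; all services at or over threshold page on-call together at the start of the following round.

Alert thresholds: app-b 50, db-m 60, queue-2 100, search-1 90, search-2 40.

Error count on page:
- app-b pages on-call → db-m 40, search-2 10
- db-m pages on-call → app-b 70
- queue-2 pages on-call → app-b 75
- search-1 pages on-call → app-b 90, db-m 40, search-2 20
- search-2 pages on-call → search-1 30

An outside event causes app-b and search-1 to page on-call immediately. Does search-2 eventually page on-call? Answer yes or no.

Round 1 — app-b, search-1 page on-call (initial).
  db-m: +40+40 → 80 ≥ 60
  search-2: +10+20 → 30 < 40
Round 2 — db-m pages on-call.
No further pages.

no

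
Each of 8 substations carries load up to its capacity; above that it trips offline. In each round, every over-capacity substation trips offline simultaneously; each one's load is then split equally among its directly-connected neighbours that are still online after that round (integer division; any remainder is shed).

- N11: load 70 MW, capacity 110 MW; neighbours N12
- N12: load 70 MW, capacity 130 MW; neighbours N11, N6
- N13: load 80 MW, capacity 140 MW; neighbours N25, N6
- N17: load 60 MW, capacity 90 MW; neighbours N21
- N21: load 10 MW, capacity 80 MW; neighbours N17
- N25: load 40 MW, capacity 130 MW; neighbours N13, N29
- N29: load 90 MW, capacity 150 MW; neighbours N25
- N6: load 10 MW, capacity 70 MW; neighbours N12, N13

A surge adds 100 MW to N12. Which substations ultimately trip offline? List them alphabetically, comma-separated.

Round 1 — N12 at 170 > 130. N12 trips offline.
  N12 sheds 170 MW to N11, N6: 85 each.
    N11: 70+85 = 155 > 110
    N6: 10+85 = 95 > 70
Round 2 — N11, N6 trip offline.
  N11 sheds 155 MW: no online neighbours, lost.
  N6 sheds 95 MW to N13: 95 each.
    N13: 80+95 = 175 > 140
Round 3 — N13 trips offline.
  N13 sheds 175 MW to N25: 175 each.
    N25: 40+175 = 215 > 130
Round 4 — N25 trips offline.
  N25 sheds 215 MW to N29: 215 each.
    N29: 90+215 = 305 > 150
Round 5 — N29 trips offline.
  N29 sheds 305 MW: no online neighbours, lost.
No further trips.

N11, N12, N13, N25, N29, N6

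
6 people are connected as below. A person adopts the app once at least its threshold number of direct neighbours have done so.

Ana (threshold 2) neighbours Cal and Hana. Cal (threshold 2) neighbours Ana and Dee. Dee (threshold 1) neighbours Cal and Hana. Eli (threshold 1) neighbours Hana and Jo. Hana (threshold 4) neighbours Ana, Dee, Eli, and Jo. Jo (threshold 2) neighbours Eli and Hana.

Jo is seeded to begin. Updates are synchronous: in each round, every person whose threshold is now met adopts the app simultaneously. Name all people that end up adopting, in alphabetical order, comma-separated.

Eli, Jo

Round 1 — Jo adopts the app (initial).
Round 2 — checking thresholds:
  Eli: 1 of 2 neighbours ≥ 1, adopts the app.
  Hana: 1 of 4 neighbours < 4, below threshold.
Round 3 — no new adoptions; cascade stops.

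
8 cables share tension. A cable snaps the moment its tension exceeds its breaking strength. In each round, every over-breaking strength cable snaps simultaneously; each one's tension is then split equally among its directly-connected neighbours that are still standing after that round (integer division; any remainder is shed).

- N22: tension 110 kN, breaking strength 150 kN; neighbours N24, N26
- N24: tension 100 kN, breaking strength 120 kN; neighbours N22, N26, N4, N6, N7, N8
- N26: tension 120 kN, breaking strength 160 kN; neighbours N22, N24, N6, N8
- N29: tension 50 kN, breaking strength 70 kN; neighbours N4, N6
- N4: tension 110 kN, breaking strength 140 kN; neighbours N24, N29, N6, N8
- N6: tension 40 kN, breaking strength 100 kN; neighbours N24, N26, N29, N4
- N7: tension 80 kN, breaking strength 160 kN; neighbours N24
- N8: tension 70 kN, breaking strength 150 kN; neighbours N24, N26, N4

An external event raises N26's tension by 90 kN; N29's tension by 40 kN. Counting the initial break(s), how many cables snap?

7

Round 1 — N26 at 210 > 160; N29 at 90 > 70. N26, N29 snap.
  N26 sheds 210 kN to N22, N24, N6, N8: 52 each (2 lost).
    N22: 110+52 = 162 > 150
    N24: 100+52 = 152 > 120
    N6: 40+52 = 92 ≤ 100
    N8: 70+52 = 122 ≤ 150
  N29 sheds 90 kN to N4, N6: 45 each.
    N4: 110+45 = 155 > 140
    N6: 92+45 = 137 > 100
Round 2 — N22, N24, N4, N6 snap.
  N22 sheds 162 kN: no online neighbours, lost.
  N24 sheds 152 kN to N7, N8: 76 each.
    N7: 80+76 = 156 ≤ 160
    N8: 122+76 = 198 > 150
  N4 sheds 155 kN to N8: 155 each.
    N8: 198+155 = 353 > 150
  N6 sheds 137 kN: no online neighbours, lost.
Round 3 — N8 snaps.
  N8 sheds 353 kN: no online neighbours, lost.
No further breaks.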